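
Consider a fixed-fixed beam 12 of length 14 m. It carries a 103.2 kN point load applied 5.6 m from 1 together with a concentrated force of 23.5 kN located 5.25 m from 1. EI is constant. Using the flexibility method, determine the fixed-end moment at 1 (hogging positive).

Take the two fixed-end moments M_1, M_2 as redundants; the released structure is the simple span 12.
On the primary (simply-supported) span, the end slopes from the loading are:
  at 1: point load 103.2 at a = 5.6: Pab(L + b)/(6LEI) = 1295/EI
  at 2: point load 103.2 at a = 5.6: Pab(L + a)/(6LEI) = 1133/EI
  at 1: point load 23.5 at a = 5.25: Pab(L + b)/(6LEI) = 292.4/EI
  at 2: point load 23.5 at a = 5.25: Pab(L + a)/(6LEI) = 247.4/EI
  θ_10 = 1587/EI,  θ_20 = 1380/EI
Flexibility coefficients: a unit moment at one end gives L/(3EI) there and L/(6EI) at the far end, so f₁₁ = f₂₂ = 4.667/EI and f₁₂ = f₂₁ = 2.333/EI.
Compatibility — zero rotation at each built-in end:
  4.667 M_1 + 2.333 M_2 = 1587
  2.333 M_1 + 4.667 M_2 = 1380
Solving the pair gives M_1 = 256.2 kN·m and M_2 = 167.6 kN·m (hogging).

M_1 = 256.2 kN·m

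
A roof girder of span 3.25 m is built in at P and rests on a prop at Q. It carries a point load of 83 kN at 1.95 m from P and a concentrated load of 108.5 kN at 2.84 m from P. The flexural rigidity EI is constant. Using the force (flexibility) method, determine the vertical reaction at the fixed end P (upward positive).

R_P = 67.57 kN

Remove the prop at Q; the released (primary) structure is a cantilever built in at P.
Primary-structure tip deflection at Q by superposition:
  point load 83 at a = 1.95: Pa²(3L − a)/(6EI) = 410.3/EI
  point load 108.5 at a = 2.84: Pa²(3L − a)/(6EI) = 1008/EI
  δ_0 = 1418/EI
Tip deflection under a unit load at Q: L³/(3EI) = 11.44/EI.
The prop prevents deflection at Q: R_Q = δ_0/δ_{QQ} = 1418/11.44 = 123.9 kN.
Vertical equilibrium: R_P = ΣP − R_Q = 191.5 − 123.9 = 67.57 kN.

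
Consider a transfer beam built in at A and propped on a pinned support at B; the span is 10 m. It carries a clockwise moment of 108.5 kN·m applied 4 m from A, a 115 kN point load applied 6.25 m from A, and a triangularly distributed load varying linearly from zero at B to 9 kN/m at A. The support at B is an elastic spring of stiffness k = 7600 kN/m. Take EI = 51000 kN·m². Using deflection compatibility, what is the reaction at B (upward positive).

Choose R_B as the redundant. The primary structure is the cantilever fixed at A.
Primary-structure tip deflection at B by superposition:
  clockwise couple 108.5 at a = 4: M₀a(2L − a)/(2EI) = 3472/EI
  point load 115 at a = 6.25: Pa²(3L − a)/(6EI) = 17782/EI
  triangular load, peak 9 at the fixed end: w₀L⁴/(30EI) = 3000/EI
  δ_0 = 24254/EI
Flexibility coefficient — unit upward force at B: δ_{BB} = L³/(3EI) = 333.3/EI.
With EI = 51000 kN·m²: δ_0 = 0.47556 m and δ_{BB} = 0.006536 m/kN.
Compatibility — the spring shortens by R_B/k under the reaction it provides: δ_0 − R_B·δ_{BB} = R_B/k. With 1/k = 0.000132 m/kN, R_B = δ_0 / (δ_{BB} + 1/k) = 0.47556 / (0.006536 + 0.000132) = 71.32 kN.

R_B = 71.32 kN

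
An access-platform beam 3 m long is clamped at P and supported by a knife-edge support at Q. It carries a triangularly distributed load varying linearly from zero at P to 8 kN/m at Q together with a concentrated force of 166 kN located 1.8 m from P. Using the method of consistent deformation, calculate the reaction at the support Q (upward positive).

Choose R_Q as the redundant. The primary structure is the cantilever fixed at P.
Deflection at Q on the released cantilever, summing each load's contribution:
  triangular load, peak 8 at the free end: 11w₀L⁴/(120EI) = 59.4/EI
  point load 166 at a = 1.8: Pa²(3L − a)/(6EI) = 645.4/EI
  δ_0 = 704.8/EI
Tip deflection under a unit load at Q: L³/(3EI) = 9/EI.
Compatibility at Q: δ_0 − R_Q·δ_{QQ} = 0, so R_Q = 704.8/9 = 78.31 kN.

R_Q = 78.31 kN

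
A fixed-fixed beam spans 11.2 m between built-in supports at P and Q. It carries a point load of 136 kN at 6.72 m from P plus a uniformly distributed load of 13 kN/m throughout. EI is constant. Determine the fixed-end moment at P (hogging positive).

Release both end moments; the primary structure is a simply-supported span PQ with redundants M_P and M_Q.
End rotations of the released simple span under the applied load (×1/EI):
  at P: point load 136 at a = 6.72: Pab(L + b)/(6LEI) = 955.4/EI
  at Q: point load 136 at a = 6.72: Pab(L + a)/(6LEI) = 1092/EI
  at P: UDL 13: wL³/(24EI) = 761/EI
  at Q: UDL 13: wL³/(24EI) = 761/EI
  θ_P0 = 1716/EI,  θ_Q0 = 1853/EI
Flexibility coefficients: a unit moment at one end gives L/(3EI) there and L/(6EI) at the far end, so f₁₁ = f₂₂ = 3.733/EI and f₁₂ = f₂₁ = 1.867/EI.
Compatibility — zero rotation at each built-in end:
  3.733 M_P + 1.867 M_Q = 1716
  1.867 M_P + 3.733 M_Q = 1853
Solving the pair gives M_P = 282.1 kN·m and M_Q = 355.2 kN·m (hogging).

M_P = 282.1 kN·m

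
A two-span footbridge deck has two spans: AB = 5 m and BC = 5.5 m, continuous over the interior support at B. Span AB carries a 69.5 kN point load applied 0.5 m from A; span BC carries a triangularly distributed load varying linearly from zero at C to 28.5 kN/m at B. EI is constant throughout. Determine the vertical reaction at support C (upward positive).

Insert a hinge at B; M_B is the redundant, and each span becomes simply supported.
Rotations at B on the released spans (each span's end-slope, ×1/EI):
  span AB: point load 69.5 at a = 0.5: Pab(L + a)/(6LEI) = 28.67/EI
  span BC: triangular load, peak 28.5: w₀L³/(45EI) = 105.4/EI
  relative rotation θ_0 = (28.67 + 105.4)/EI = 134/EI
A unit hogging moment at B produces rotation L₁/(3EI) + L₂/(3EI) = 3.5/EI.
Compatibility: M_B·(L₁+L₂)/(3EI) = θ_0, giving M_B = 38.3 kN·m (hogging).
Span BC, ΣM about C: R_B^{BC}·5.5 = 287.4 + 38.3, so R_B^{BC} = 59.21 kN and R_C = 78.38 − 59.21 = 19.16 kN.

R_C = 19.16 kN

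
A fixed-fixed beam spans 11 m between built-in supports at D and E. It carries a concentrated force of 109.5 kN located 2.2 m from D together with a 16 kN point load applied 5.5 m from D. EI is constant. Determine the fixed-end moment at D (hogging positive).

Release both end moments; the primary structure is a simply-supported span DE with redundants M_D and M_E.
On the primary (simply-supported) span, the end slopes from the loading are:
  at D: point load 109.5 at a = 2.2: Pab(L + b)/(6LEI) = 636/EI
  at E: point load 109.5 at a = 2.2: Pab(L + a)/(6LEI) = 424/EI
  at D: point load 16 at a = 5.5: Pab(L + b)/(6LEI) = 121/EI
  at E: point load 16 at a = 5.5: Pab(L + a)/(6LEI) = 121/EI
  θ_D0 = 757/EI,  θ_E0 = 545/EI
Flexibility coefficients: a unit moment at one end gives L/(3EI) there and L/(6EI) at the far end, so f₁₁ = f₂₂ = 3.667/EI and f₁₂ = f₂₁ = 1.833/EI.
Compatibility — zero rotation at each built-in end:
  3.667 M_D + 1.833 M_E = 757
  1.833 M_D + 3.667 M_E = 545
Solving the pair gives M_D = 176.2 kN·m and M_E = 60.54 kN·m (hogging).

M_D = 176.2 kN·m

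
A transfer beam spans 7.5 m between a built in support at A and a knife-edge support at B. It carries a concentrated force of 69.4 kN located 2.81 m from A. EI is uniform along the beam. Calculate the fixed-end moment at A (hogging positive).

Release the roller at B. Primary structure: cantilever fixed at A.
Deflection at B on the released cantilever, summing each load's contribution:
  point load 69.4 at a = 2.81: Pa²(3L − a)/(6EI) = 1798/EI
Flexibility coefficient — unit upward force at B: δ_{BB} = L³/(3EI) = 140.6/EI.
The prop prevents deflection at B: R_B = δ_0/δ_{BB} = 1798/140.6 = 12.79 kN.
Moment equilibrium about A: M_A = Σ(load moments about A) − R_B·L = 195 − 12.79×7.5 = 99.1 kN·m.

M_A = 99.1 kN·m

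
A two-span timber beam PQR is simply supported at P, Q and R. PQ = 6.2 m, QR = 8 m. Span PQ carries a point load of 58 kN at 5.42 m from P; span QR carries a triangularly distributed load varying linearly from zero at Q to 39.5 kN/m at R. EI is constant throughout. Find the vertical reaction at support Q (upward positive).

Release continuity at Q by inserting a hinge; the redundant is the internal moment M_Q. The primary structure is two simply-supported spans PQ and QR.
Discontinuity in slope at Q on the released structure — sum the simple-span end rotations:
  span PQ: point load 58 at a = 5.42: Pab(L + a)/(6LEI) = 76.59/EI
  span QR: triangular load, peak 39.5: 7w₀L³/(360EI) = 393.2/EI
  relative rotation θ_0 = (76.59 + 393.2)/EI = 469.8/EI
A unit hogging moment at Q produces rotation L₁/(3EI) + L₂/(3EI) = 4.733/EI.
Slope continuity at Q: θ_0 = M_Q·4.733/EI, so M_Q = 469.8/4.733 = 99.26 kN·m (hogging).
Span PQ, ΣM about P with M_Q applied at Q: R_Q^{PQ}·6.2 = 314.4 + 99.26, so R_Q^{PQ} = 66.71 kN and R_P = 58 − 66.71 = -8.713 kN.
Span QR, ΣM about R: R_Q^{QR}·8 = 421.3 + 99.26, so R_Q^{QR} = 65.07 kN and R_R = 158 − 65.07 = 92.93 kN.
R_Q = 66.71 + 65.07 = 131.8 kN.

R_Q = 131.8 kN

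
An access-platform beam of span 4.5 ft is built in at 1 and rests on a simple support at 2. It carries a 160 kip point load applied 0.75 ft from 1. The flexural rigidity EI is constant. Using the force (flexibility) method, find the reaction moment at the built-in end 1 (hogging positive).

M_1 = 91.67 kip·ft

Choose R_2 as the redundant. The primary structure is the cantilever fixed at 1.
Downward deflection at the released point 2 due to the loads:
  point load 160 at a = 0.75: Pa²(3L − a)/(6EI) = 191.2/EI
Tip deflection under a unit load at 2: L³/(3EI) = 30.38/EI.
Compatibility at 2: δ_0 − R_2·δ_{22} = 0, so R_2 = 191.2/30.38 = 6.296 kip.
Moment equilibrium about 1: M_1 = Σ(load moments about 1) − R_2·L = 120 − 6.296×4.5 = 91.67 kip·ft.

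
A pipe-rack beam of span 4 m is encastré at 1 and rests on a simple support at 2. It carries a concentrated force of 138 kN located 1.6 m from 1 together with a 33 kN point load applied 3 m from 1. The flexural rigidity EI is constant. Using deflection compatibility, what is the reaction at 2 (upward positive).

R_2 = 49.59 kN

Take the reaction at 2 as the redundant and release it; the primary structure is a cantilever fixed at 1.
Deflection at 2 on the released cantilever, summing each load's contribution:
  point load 138 at a = 1.6: Pa²(3L − a)/(6EI) = 612.4/EI
  point load 33 at a = 3: Pa²(3L − a)/(6EI) = 445.5/EI
  δ_0 = 1058/EI
Tip deflection under a unit load at 2: L³/(3EI) = 21.33/EI.
Compatibility at 2: δ_0 − R_2·δ_{22} = 0, so R_2 = 1058/21.33 = 49.59 kN.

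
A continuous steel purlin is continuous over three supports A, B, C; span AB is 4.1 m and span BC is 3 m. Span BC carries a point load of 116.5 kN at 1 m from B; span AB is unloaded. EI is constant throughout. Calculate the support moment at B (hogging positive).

M_B = 27.35 kN·m

Insert a hinge at B; M_B is the redundant, and each span becomes simply supported.
Rotations at B on the released spans (each span's end-slope, ×1/EI):
  span BC: point load 116.5 at a = 1: Pab(L + b)/(6LEI) = 64.72/EI
  relative rotation θ_0 = (0 + 64.72)/EI = 64.72/EI
A unit hogging moment at B produces rotation L₁/(3EI) + L₂/(3EI) = 2.367/EI.
Compatibility: M_B·(L₁+L₂)/(3EI) = θ_0, giving M_B = 27.35 kN·m (hogging).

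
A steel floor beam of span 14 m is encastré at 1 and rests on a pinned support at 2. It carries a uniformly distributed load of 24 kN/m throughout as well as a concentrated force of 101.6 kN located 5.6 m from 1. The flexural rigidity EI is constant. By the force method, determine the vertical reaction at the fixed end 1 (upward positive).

R_1 = 290.5 kN

Release the roller at 2. Primary structure: cantilever fixed at 1.
Free-end deflection of the primary structure under the applied loading (downward +):
  UDL 24: wL⁴/(8EI) = 115248/EI
  point load 101.6 at a = 5.6: Pa²(3L − a)/(6EI) = 19329/EI
  δ_0 = 134577/EI
Tip deflection under a unit load at 2: L³/(3EI) = 914.7/EI.
Compatibility at 2: δ_0 − R_2·δ_{22} = 0, so R_2 = 134577/914.7 = 147.1 kN.
Vertical equilibrium: R_1 = ΣP − R_2 = 437.6 − 147.1 = 290.5 kN.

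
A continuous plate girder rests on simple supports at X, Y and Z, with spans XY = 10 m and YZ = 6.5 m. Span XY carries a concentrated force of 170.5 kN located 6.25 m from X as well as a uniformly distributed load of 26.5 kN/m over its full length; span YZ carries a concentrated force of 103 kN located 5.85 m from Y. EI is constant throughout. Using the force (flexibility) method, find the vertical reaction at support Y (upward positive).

R_Y = 353.6 kN

Release continuity at Y by inserting a hinge; the redundant is the internal moment M_Y. The primary structure is two simply-supported spans XY and YZ.
End slopes at the hinge Y, treating each span as simply supported:
  span XY: point load 170.5 at a = 6.25: Pab(L + a)/(6LEI) = 1082/EI
  span XY: UDL 26.5: wL³/(24EI) = 1104/EI
  span YZ: point load 103 at a = 5.85: Pab(L + b)/(6LEI) = 71.8/EI
  relative rotation θ_0 = (2186 + 71.8)/EI = 2258/EI
A unit hogging moment at Y produces rotation L₁/(3EI) + L₂/(3EI) = 5.5/EI.
Slope continuity at Y: θ_0 = M_Y·5.5/EI, so M_Y = 2258/5.5 = 410.6 kN·m (hogging).
Span XY, ΣM about X with M_Y applied at Y: R_Y^{XY}·10 = 2391 + 410.6, so R_Y^{XY} = 280.1 kN and R_X = 435.5 − 280.1 = 155.4 kN.
Span YZ, ΣM about Z: R_Y^{YZ}·6.5 = 66.95 + 410.6, so R_Y^{YZ} = 73.47 kN and R_Z = 103 − 73.47 = 29.53 kN.
R_Y = 280.1 + 73.47 = 353.6 kN.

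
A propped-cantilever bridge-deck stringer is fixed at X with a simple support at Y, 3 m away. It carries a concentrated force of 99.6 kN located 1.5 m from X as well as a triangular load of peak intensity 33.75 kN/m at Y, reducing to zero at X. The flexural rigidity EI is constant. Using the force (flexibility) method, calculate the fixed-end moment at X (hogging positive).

Choose R_Y as the redundant. The primary structure is the cantilever fixed at X.
Downward deflection at the released point Y due to the loads:
  point load 99.6 at a = 1.5: Pa²(3L − a)/(6EI) = 280.1/EI
  triangular load, peak 33.75 at the free end: 11w₀L⁴/(120EI) = 250.6/EI
  δ_0 = 530.7/EI
Tip deflection under a unit load at Y: L³/(3EI) = 9/EI.
Compatibility at Y: δ_0 − R_Y·δ_{YY} = 0, so R_Y = 530.7/9 = 58.97 kN.
Moment equilibrium about X: M_X = Σ(load moments about X) − R_Y·L = 250.7 − 58.97×3 = 73.74 kN·m.

M_X = 73.74 kN·m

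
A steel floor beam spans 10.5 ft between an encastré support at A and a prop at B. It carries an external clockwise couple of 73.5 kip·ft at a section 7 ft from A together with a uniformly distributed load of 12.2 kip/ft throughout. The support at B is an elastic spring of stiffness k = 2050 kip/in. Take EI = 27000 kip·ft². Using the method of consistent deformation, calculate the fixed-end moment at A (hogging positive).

Remove the prop at B; the released (primary) structure is a cantilever built in at A.
Downward deflection at the released point B due to the loads:
  clockwise couple 73.5 at a = 7: M₀a(2L − a)/(2EI) = 3602/EI
  UDL 12.2: wL⁴/(8EI) = 18536/EI
  δ_0 = 22138/EI
Flexibility coefficient — unit upward force at B: δ_{BB} = L³/(3EI) = 385.9/EI.
With EI = 27000 kip·ft²: δ_0 = 0.81992 ft and δ_{BB} = 0.014292 ft/kip.
Compatibility — the spring shortens by R_B/k under the reaction it provides: δ_0 − R_B·δ_{BB} = R_B/k. With 1/k = 1/(2050×12) ft/kip = 0.000041 ft/kip, R_B = δ_0 / (δ_{BB} + 1/k) = 0.81992 / (0.014292 + 0.000041) = 57.21 kip.
Moment equilibrium about A: M_A = Σ(load moments about A) − R_B·L = 746 − 57.21×10.5 = 145.3 kip·ft.

M_A = 145.3 kip·ft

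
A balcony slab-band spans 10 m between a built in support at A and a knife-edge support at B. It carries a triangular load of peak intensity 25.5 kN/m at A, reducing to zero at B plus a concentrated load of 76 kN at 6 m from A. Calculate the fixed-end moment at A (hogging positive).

M_A = 297.7 kN·m

Remove the prop at B; the released (primary) structure is a cantilever built in at A.
Downward deflection at the released point B due to the loads:
  triangular load, peak 25.5 at the fixed end: w₀L⁴/(30EI) = 8500/EI
  point load 76 at a = 6: Pa²(3L − a)/(6EI) = 10944/EI
  δ_0 = 19444/EI
Flexibility coefficient — unit upward force at B: δ_{BB} = L³/(3EI) = 333.3/EI.
Compatibility at B: δ_0 − R_B·δ_{BB} = 0, so R_B = 19444/333.3 = 58.33 kN.
Moment equilibrium about A: M_A = Σ(load moments about A) − R_B·L = 881 − 58.33×10 = 297.7 kN·m.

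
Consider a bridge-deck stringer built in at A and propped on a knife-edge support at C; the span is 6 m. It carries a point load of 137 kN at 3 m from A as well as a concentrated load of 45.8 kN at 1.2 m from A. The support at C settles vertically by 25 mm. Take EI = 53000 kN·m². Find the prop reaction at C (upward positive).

R_C = 26.97 kN

Choose R_C as the redundant. The primary structure is the cantilever fixed at A.
Deflection at C on the released cantilever, summing each load's contribution:
  point load 137 at a = 3: Pa²(3L − a)/(6EI) = 3082/EI
  point load 45.8 at a = 1.2: Pa²(3L − a)/(6EI) = 184.7/EI
  δ_0 = 3267/EI
Flexibility coefficient — unit upward force at C: δ_{CC} = L³/(3EI) = 72/EI.
With EI = 53000 kN·m²: δ_0 = 0.061645 m and δ_{CC} = 0.001358 m/kN.
Compatibility — the beam at C must follow the support down by 0.025 m: δ_0 − R_C·δ_{CC} = 0.025, so R_C = (0.061645 − 0.025)/0.001358 = 26.97 kN.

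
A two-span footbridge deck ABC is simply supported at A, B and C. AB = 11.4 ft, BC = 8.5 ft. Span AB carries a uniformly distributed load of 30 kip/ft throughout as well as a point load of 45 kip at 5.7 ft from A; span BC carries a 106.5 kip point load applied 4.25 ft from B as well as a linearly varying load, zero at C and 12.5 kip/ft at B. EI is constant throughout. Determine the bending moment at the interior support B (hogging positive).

Release continuity at B by inserting a hinge; the redundant is the internal moment M_B. The primary structure is two simply-supported spans AB and BC.
Rotations at B on the released spans (each span's end-slope, ×1/EI):
  span AB: UDL 30: wL³/(24EI) = 1852/EI
  span AB: point load 45 at a = 5.7: Pab(L + a)/(6LEI) = 365.5/EI
  span BC: point load 106.5 at a = 4.25: Pab(L + b)/(6LEI) = 480.9/EI
  span BC: triangular load, peak 12.5: w₀L³/(45EI) = 170.6/EI
  relative rotation θ_0 = (2217 + 651.5)/EI = 2869/EI
A unit hogging moment at B produces rotation L₁/(3EI) + L₂/(3EI) = 6.633/EI.
Slope continuity at B: θ_0 = M_B·6.633/EI, so M_B = 2869/6.633 = 432.5 kip·ft (hogging).

M_B = 432.5 kip·ft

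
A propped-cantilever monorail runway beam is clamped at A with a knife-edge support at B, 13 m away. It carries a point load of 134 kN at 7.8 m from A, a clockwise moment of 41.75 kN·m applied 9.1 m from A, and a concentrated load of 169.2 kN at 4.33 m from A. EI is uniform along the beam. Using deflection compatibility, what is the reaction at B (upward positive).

Choose R_B as the redundant. The primary structure is the cantilever fixed at A.
Downward deflection at the released point B due to the loads:
  point load 134 at a = 7.8: Pa²(3L − a)/(6EI) = 42393/EI
  clockwise couple 41.75 at a = 9.1: M₀a(2L − a)/(2EI) = 3210/EI
  point load 169.2 at a = 4.33: Pa²(3L − a)/(6EI) = 18331/EI
  δ_0 = 63934/EI
Tip deflection under a unit load at B: L³/(3EI) = 732.3/EI.
Compatibility at B: δ_0 − R_B·δ_{BB} = 0, so R_B = 63934/732.3 = 87.3 kN.

R_B = 87.3 kN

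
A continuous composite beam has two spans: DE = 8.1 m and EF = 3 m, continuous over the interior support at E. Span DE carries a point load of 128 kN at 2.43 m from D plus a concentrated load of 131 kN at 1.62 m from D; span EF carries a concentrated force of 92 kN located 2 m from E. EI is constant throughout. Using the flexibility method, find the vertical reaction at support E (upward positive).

R_E = 181.4 kN

Release continuity at E by inserting a hinge; the redundant is the internal moment M_E. The primary structure is two simply-supported spans DE and EF.
End slopes at the hinge E, treating each span as simply supported:
  span DE: point load 128 at a = 2.43: Pab(L + a)/(6LEI) = 382.1/EI
  span DE: point load 131 at a = 1.62: Pab(L + a)/(6LEI) = 275/EI
  span EF: point load 92 at a = 2: Pab(L + b)/(6LEI) = 40.89/EI
  relative rotation θ_0 = (657.1 + 40.89)/EI = 698/EI
A unit hogging moment at E produces rotation L₁/(3EI) + L₂/(3EI) = 3.7/EI.
Compatibility: M_E·(L₁+L₂)/(3EI) = θ_0, giving M_E = 188.7 kN·m (hogging).
Span DE, ΣM about D with M_E applied at E: R_E^{DE}·8.1 = 523.3 + 188.7, so R_E^{DE} = 87.89 kN and R_D = 259 − 87.89 = 171.1 kN.
Span EF, ΣM about F: R_E^{EF}·3 = 92 + 188.7, so R_E^{EF} = 93.55 kN and R_F = 92 − 93.55 = -1.553 kN.
R_E = 87.89 + 93.55 = 181.4 kN.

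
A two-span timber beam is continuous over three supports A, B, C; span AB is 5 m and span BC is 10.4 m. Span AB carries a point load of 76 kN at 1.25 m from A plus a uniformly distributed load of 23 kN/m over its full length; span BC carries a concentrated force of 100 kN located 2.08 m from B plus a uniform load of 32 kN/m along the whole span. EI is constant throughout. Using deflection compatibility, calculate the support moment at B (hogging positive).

Release continuity at B by inserting a hinge; the redundant is the internal moment M_B. The primary structure is two simply-supported spans AB and BC.
Discontinuity in slope at B on the released structure — sum the simple-span end rotations:
  span AB: point load 76 at a = 1.25: Pab(L + a)/(6LEI) = 74.22/EI
  span AB: UDL 23: wL³/(24EI) = 119.8/EI
  span BC: point load 100 at a = 2.08: Pab(L + b)/(6LEI) = 519.2/EI
  span BC: UDL 32: wL³/(24EI) = 1500/EI
  relative rotation θ_0 = (194 + 2019)/EI = 2213/EI
A unit hogging moment at B produces rotation L₁/(3EI) + L₂/(3EI) = 5.133/EI.
Slope continuity at B: θ_0 = M_B·5.133/EI, so M_B = 2213/5.133 = 431.1 kN·m (hogging).

M_B = 431.1 kN·m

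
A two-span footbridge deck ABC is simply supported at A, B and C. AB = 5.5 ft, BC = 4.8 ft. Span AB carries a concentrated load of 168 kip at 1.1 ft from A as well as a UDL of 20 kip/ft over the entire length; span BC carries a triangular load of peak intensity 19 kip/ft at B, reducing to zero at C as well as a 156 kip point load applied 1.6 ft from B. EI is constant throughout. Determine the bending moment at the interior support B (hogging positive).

M_B = 166 kip·ft

Release continuity at B by inserting a hinge; the redundant is the internal moment M_B. The primary structure is two simply-supported spans AB and BC.
Rotations at B on the released spans (each span's end-slope, ×1/EI):
  span AB: point load 168 at a = 1.1: Pab(L + a)/(6LEI) = 162.6/EI
  span AB: UDL 20: wL³/(24EI) = 138.6/EI
  span BC: triangular load, peak 19: w₀L³/(45EI) = 46.69/EI
  span BC: point load 156 at a = 1.6: Pab(L + b)/(6LEI) = 221.9/EI
  relative rotation θ_0 = (301.3 + 268.6)/EI = 569.8/EI
A unit hogging moment at B produces rotation L₁/(3EI) + L₂/(3EI) = 3.433/EI.
Slope continuity at B: θ_0 = M_B·3.433/EI, so M_B = 569.8/3.433 = 166 kip·ft (hogging).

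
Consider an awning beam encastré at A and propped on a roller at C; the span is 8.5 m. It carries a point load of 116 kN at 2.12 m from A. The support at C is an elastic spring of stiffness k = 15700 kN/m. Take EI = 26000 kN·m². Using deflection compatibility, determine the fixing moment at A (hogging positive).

M_A = 162.2 kN·m

Take the reaction at C as the redundant and release it; the primary structure is a cantilever fixed at A.
Deflection at C on the released cantilever, summing each load's contribution:
  point load 116 at a = 2.12: Pa²(3L − a)/(6EI) = 2032/EI
Flexibility coefficient — unit upward force at C: δ_{CC} = L³/(3EI) = 204.7/EI.
With EI = 26000 kN·m²: δ_0 = 0.078136 m and δ_{CC} = 0.007873 m/kN.
Compatibility — the spring shortens by R_C/k under the reaction it provides: δ_0 − R_C·δ_{CC} = R_C/k. With 1/k = 0.000064 m/kN, R_C = δ_0 / (δ_{CC} + 1/k) = 0.078136 / (0.007873 + 0.000064) = 9.844 kN.
Moment equilibrium about A: M_A = Σ(load moments about A) − R_C·L = 245.9 − 9.844×8.5 = 162.2 kN·m.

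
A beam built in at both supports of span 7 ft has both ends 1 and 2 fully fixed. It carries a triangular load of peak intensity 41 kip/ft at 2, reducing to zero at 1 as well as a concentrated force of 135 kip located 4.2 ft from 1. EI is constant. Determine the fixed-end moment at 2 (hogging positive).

Take the two fixed-end moments M_1, M_2 as redundants; the released structure is the simple span 12.
End rotations of the released simple span under the applied load (×1/EI):
  at 1: triangular load, peak 41: 7w₀L³/(360EI) = 273.4/EI
  at 2: triangular load, peak 41: w₀L³/(45EI) = 312.5/EI
  at 1: point load 135 at a = 4.2: Pab(L + b)/(6LEI) = 370.4/EI
  at 2: point load 135 at a = 4.2: Pab(L + a)/(6LEI) = 423.4/EI
  θ_10 = 643.9/EI,  θ_20 = 735.9/EI
Flexibility coefficients: a unit moment at one end gives L/(3EI) there and L/(6EI) at the far end, so f₁₁ = f₂₂ = 2.333/EI and f₁₂ = f₂₁ = 1.167/EI.
Compatibility — zero rotation at each built-in end:
  2.333 M_1 + 1.167 M_2 = 643.9
  1.167 M_1 + 2.333 M_2 = 735.9
Solving the pair gives M_1 = 157.7 kip·ft and M_2 = 236.5 kip·ft (hogging).

M_2 = 236.5 kip·ft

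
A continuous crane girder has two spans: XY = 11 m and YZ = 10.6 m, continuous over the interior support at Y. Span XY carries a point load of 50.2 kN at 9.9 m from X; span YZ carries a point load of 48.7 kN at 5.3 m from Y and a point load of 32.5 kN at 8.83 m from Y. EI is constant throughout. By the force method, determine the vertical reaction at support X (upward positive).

R_X = -2.731 kN

Take M_Y as the redundant. Released structure: two simple spans XY and YZ with a hinge at Y.
End slopes at the hinge Y, treating each span as simply supported:
  span XY: point load 50.2 at a = 9.9: Pab(L + a)/(6LEI) = 173.1/EI
  span YZ: point load 48.7 at a = 5.3: Pab(L + b)/(6LEI) = 342/EI
  span YZ: point load 32.5 at a = 8.83: Pab(L + b)/(6LEI) = 98.79/EI
  relative rotation θ_0 = (173.1 + 440.8)/EI = 613.9/EI
A unit hogging moment at Y produces rotation L₁/(3EI) + L₂/(3EI) = 7.2/EI.
Slope continuity at Y: θ_0 = M_Y·7.2/EI, so M_Y = 613.9/7.2 = 85.26 kN·m (hogging).
Span XY, ΣM about X with M_Y applied at Y: R_Y^{XY}·11 = 497 + 85.26, so R_Y^{XY} = 52.93 kN and R_X = 50.2 − 52.93 = -2.731 kN.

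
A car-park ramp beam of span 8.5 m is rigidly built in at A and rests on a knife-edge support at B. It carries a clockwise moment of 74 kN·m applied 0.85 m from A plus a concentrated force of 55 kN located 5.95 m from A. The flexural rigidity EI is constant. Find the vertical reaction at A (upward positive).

Remove the prop at B; the released (primary) structure is a cantilever built in at A.
Downward deflection at the released point B due to the loads:
  clockwise couple 74 at a = 0.85: M₀a(2L − a)/(2EI) = 507.9/EI
  point load 55 at a = 5.95: Pa²(3L − a)/(6EI) = 6344/EI
  δ_0 = 6852/EI
Tip deflection under a unit load at B: L³/(3EI) = 204.7/EI.
Compatibility at B: δ_0 − R_B·δ_{BB} = 0, so R_B = 6852/204.7 = 33.47 kN.
Vertical equilibrium: R_A = ΣP − R_B = 55 − 33.47 = 21.53 kN.

R_A = 21.53 kN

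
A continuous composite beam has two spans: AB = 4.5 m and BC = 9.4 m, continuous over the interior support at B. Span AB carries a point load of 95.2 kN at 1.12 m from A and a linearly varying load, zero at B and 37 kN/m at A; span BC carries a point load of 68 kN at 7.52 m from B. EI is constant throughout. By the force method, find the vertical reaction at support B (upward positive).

Take M_B as the redundant. Released structure: two simple spans AB and BC with a hinge at B.
Rotations at B on the released spans (each span's end-slope, ×1/EI):
  span AB: point load 95.2 at a = 1.12: Pab(L + a)/(6LEI) = 75.01/EI
  span AB: triangular load, peak 37: 7w₀L³/(360EI) = 65.56/EI
  span BC: point load 68 at a = 7.52: Pab(L + b)/(6LEI) = 192.3/EI
  relative rotation θ_0 = (140.6 + 192.3)/EI = 332.8/EI
A unit hogging moment at B produces rotation L₁/(3EI) + L₂/(3EI) = 4.633/EI.
Slope continuity at B: θ_0 = M_B·4.633/EI, so M_B = 332.8/4.633 = 71.84 kN·m (hogging).
Span AB, ΣM about A with M_B applied at B: R_B^{AB}·4.5 = 231.5 + 71.84, so R_B^{AB} = 67.41 kN and R_A = 178.4 − 67.41 = 111 kN.
Span BC, ΣM about C: R_B^{BC}·9.4 = 127.8 + 71.84, so R_B^{BC} = 21.24 kN and R_C = 68 − 21.24 = 46.76 kN.
R_B = 67.41 + 21.24 = 88.65 kN.

R_B = 88.65 kN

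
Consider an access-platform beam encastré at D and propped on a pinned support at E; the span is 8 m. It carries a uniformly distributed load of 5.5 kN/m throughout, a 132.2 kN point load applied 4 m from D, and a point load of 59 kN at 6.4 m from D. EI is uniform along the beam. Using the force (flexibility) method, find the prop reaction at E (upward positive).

R_E = 99.35 kN

Take the reaction at E as the redundant and release it; the primary structure is a cantilever fixed at D.
Primary-structure tip deflection at E by superposition:
  UDL 5.5: wL⁴/(8EI) = 2816/EI
  point load 132.2 at a = 4: Pa²(3L − a)/(6EI) = 7051/EI
  point load 59 at a = 6.4: Pa²(3L − a)/(6EI) = 7089/EI
  δ_0 = 16955/EI
Tip deflection under a unit load at E: L³/(3EI) = 170.7/EI.
The prop prevents deflection at E: R_E = δ_0/δ_{EE} = 16955/170.7 = 99.35 kN.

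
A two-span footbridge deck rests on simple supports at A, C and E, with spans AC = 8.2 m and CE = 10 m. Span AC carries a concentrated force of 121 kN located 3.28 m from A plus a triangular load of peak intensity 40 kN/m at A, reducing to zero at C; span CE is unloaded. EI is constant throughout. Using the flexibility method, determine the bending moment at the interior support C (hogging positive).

Release continuity at C by inserting a hinge; the redundant is the internal moment M_C. The primary structure is two simply-supported spans AC and CE.
Discontinuity in slope at C on the released structure — sum the simple-span end rotations:
  span AC: point load 121 at a = 3.28: Pab(L + a)/(6LEI) = 455.6/EI
  span AC: triangular load, peak 40: 7w₀L³/(360EI) = 428.8/EI
  relative rotation θ_0 = (884.5 + 0)/EI = 884.5/EI
A unit hogging moment at C produces rotation L₁/(3EI) + L₂/(3EI) = 6.067/EI.
Slope continuity at C: θ_0 = M_C·6.067/EI, so M_C = 884.5/6.067 = 145.8 kN·m (hogging).

M_C = 145.8 kN·m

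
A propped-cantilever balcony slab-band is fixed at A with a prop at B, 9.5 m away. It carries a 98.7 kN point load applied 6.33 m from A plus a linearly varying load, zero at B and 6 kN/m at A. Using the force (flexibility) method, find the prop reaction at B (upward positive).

Remove the prop at B; the released (primary) structure is a cantilever built in at A.
Deflection at B on the released cantilever, summing each load's contribution:
  point load 98.7 at a = 6.33: Pa²(3L − a)/(6EI) = 14613/EI
  triangular load, peak 6 at the fixed end: w₀L⁴/(30EI) = 1629/EI
  δ_0 = 16242/EI
Tip deflection under a unit load at B: L³/(3EI) = 285.8/EI.
The prop prevents deflection at B: R_B = δ_0/δ_{BB} = 16242/285.8 = 56.83 kN.

R_B = 56.83 kN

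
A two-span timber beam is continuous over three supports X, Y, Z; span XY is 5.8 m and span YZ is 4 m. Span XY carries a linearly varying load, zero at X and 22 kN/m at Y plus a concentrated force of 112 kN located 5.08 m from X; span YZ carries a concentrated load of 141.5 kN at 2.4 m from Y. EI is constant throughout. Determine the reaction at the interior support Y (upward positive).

Insert a hinge at Y; M_Y is the redundant, and each span becomes simply supported.
Rotations at Y on the released spans (each span's end-slope, ×1/EI):
  span XY: triangular load, peak 22: w₀L³/(45EI) = 95.39/EI
  span XY: point load 112 at a = 5.08: Pab(L + a)/(6LEI) = 128.1/EI
  span YZ: point load 141.5 at a = 2.4: Pab(L + b)/(6LEI) = 126.8/EI
  relative rotation θ_0 = (223.5 + 126.8)/EI = 350.2/EI
A unit hogging moment at Y produces rotation L₁/(3EI) + L₂/(3EI) = 3.267/EI.
Compatibility: M_Y·(L₁+L₂)/(3EI) = θ_0, giving M_Y = 107.2 kN·m (hogging).
Span XY, ΣM about X with M_Y applied at Y: R_Y^{XY}·5.8 = 815.7 + 107.2, so R_Y^{XY} = 159.1 kN and R_X = 175.8 − 159.1 = 16.68 kN.
Span YZ, ΣM about Z: R_Y^{YZ}·4 = 226.4 + 107.2, so R_Y^{YZ} = 83.4 kN and R_Z = 141.5 − 83.4 = 58.1 kN.
R_Y = 159.1 + 83.4 = 242.5 kN.

R_Y = 242.5 kN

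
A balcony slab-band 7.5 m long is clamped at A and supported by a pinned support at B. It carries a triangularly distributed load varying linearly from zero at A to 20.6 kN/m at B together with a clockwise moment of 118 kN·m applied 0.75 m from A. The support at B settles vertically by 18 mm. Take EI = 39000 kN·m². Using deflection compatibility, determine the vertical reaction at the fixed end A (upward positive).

R_A = 35.27 kN

Choose R_B as the redundant. The primary structure is the cantilever fixed at A.
Free-end deflection of the primary structure under the applied loading (downward +):
  triangular load, peak 20.6 at the free end: 11w₀L⁴/(120EI) = 5975/EI
  clockwise couple 118 at a = 0.75: M₀a(2L − a)/(2EI) = 630.6/EI
  δ_0 = 6605/EI
Tip deflection under a unit load at B: L³/(3EI) = 140.6/EI.
With EI = 39000 kN·m²: δ_0 = 0.16937 m and δ_{BB} = 0.003606 m/kN.
Compatibility — the beam at B must follow the support down by 0.018 m: δ_0 − R_B·δ_{BB} = 0.018, so R_B = (0.16937 − 0.018)/0.003606 = 41.98 kN.
Vertical equilibrium: R_A = ΣP − R_B = 77.25 − 41.98 = 35.27 kN.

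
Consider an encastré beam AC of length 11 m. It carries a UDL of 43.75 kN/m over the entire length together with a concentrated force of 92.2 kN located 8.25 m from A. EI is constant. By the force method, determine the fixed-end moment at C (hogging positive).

Take the two fixed-end moments M_A, M_C as redundants; the released structure is the simple span AC.
On the primary (simply-supported) span, the end slopes from the loading are:
  at A: UDL 43.75: wL³/(24EI) = 2426/EI
  at C: UDL 43.75: wL³/(24EI) = 2426/EI
  at A: point load 92.2 at a = 8.25: Pab(L + b)/(6LEI) = 435.8/EI
  at C: point load 92.2 at a = 8.25: Pab(L + a)/(6LEI) = 610.1/EI
  θ_A0 = 2862/EI,  θ_C0 = 3036/EI
Flexibility coefficients: a unit moment at one end gives L/(3EI) there and L/(6EI) at the far end, so f₁₁ = f₂₂ = 3.667/EI and f₁₂ = f₂₁ = 1.833/EI.
Compatibility — zero rotation at each built-in end:
  3.667 M_A + 1.833 M_C = 2862
  1.833 M_A + 3.667 M_C = 3036
Solving the pair gives M_A = 488.7 kN·m and M_C = 583.8 kN·m (hogging).

M_C = 583.8 kN·m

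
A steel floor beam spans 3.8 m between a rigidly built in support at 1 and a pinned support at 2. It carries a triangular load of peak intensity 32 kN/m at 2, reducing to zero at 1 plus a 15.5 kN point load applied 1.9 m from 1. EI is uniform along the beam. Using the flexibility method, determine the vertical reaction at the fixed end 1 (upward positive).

Remove the prop at 2; the released (primary) structure is a cantilever built in at 1.
Downward deflection at the released point 2 due to the loads:
  triangular load, peak 32 at the free end: 11w₀L⁴/(120EI) = 611.6/EI
  point load 15.5 at a = 1.9: Pa²(3L − a)/(6EI) = 88.6/EI
  δ_0 = 700.2/EI
Tip deflection under a unit load at 2: L³/(3EI) = 18.29/EI.
The prop prevents deflection at 2: R_2 = δ_0/δ_{22} = 700.2/18.29 = 38.28 kN.
Vertical equilibrium: R_1 = ΣP − R_2 = 76.3 − 38.28 = 38.02 kN.

R_1 = 38.02 kN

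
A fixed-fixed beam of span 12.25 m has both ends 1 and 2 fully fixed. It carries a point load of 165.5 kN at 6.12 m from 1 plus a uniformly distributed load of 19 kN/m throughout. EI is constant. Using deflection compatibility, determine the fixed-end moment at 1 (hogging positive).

M_1 = 491.2 kN·m

Release both end moments; the primary structure is a simply-supported span 12 with redundants M_1 and M_2.
End rotations of the released simple span under the applied load (×1/EI):
  at 1: point load 165.5 at a = 6.12: Pab(L + b)/(6LEI) = 1553/EI
  at 2: point load 165.5 at a = 6.12: Pab(L + a)/(6LEI) = 1552/EI
  at 1: UDL 19: wL³/(24EI) = 1455/EI
  at 2: UDL 19: wL³/(24EI) = 1455/EI
  θ_10 = 3008/EI,  θ_20 = 3007/EI
Flexibility coefficients: a unit moment at one end gives L/(3EI) there and L/(6EI) at the far end, so f₁₁ = f₂₂ = 4.083/EI and f₁₂ = f₂₁ = 2.042/EI.
Compatibility — zero rotation at each built-in end:
  4.083 M_1 + 2.042 M_2 = 3008
  2.042 M_1 + 4.083 M_2 = 3007
Solving the pair gives M_1 = 491.2 kN·m and M_2 = 490.8 kN·m (hogging).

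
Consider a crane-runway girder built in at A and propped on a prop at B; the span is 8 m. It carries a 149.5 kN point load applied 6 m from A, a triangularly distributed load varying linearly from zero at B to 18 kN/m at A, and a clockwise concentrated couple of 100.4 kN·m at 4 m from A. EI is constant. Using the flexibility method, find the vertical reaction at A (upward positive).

Release the roller at B. Primary structure: cantilever fixed at A.
Deflection at B on the released cantilever, summing each load's contribution:
  point load 149.5 at a = 6: Pa²(3L − a)/(6EI) = 16146/EI
  triangular load, peak 18 at the fixed end: w₀L⁴/(30EI) = 2458/EI
  clockwise couple 100.4 at a = 4: M₀a(2L − a)/(2EI) = 2410/EI
  δ_0 = 21013/EI
Tip deflection under a unit load at B: L³/(3EI) = 170.7/EI.
Compatibility at B: δ_0 − R_B·δ_{BB} = 0, so R_B = 21013/170.7 = 123.1 kN.
Vertical equilibrium: R_A = ΣP − R_B = 221.5 − 123.1 = 98.38 kN.

R_A = 98.38 kN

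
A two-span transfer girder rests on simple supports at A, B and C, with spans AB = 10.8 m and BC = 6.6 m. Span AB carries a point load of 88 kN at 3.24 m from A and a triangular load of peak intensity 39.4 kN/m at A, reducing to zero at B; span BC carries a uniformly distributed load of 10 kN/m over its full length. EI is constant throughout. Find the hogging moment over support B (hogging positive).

Take M_B as the redundant. Released structure: two simple spans AB and BC with a hinge at B.
Discontinuity in slope at B on the released structure — sum the simple-span end rotations:
  span AB: point load 88 at a = 3.24: Pab(L + a)/(6LEI) = 467/EI
  span AB: triangular load, peak 39.4: 7w₀L³/(360EI) = 965.1/EI
  span BC: UDL 10: wL³/(24EI) = 119.8/EI
  relative rotation θ_0 = (1432 + 119.8)/EI = 1552/EI
A unit hogging moment at B produces rotation L₁/(3EI) + L₂/(3EI) = 5.8/EI.
Compatibility: M_B·(L₁+L₂)/(3EI) = θ_0, giving M_B = 267.6 kN·m (hogging).

M_B = 267.6 kN·m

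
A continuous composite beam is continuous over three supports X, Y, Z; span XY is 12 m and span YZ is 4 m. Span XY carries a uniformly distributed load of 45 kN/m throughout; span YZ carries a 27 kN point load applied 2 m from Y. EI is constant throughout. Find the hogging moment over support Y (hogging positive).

Take M_Y as the redundant. Released structure: two simple spans XY and YZ with a hinge at Y.
End slopes at the hinge Y, treating each span as simply supported:
  span XY: UDL 45: wL³/(24EI) = 3240/EI
  span YZ: point load 27 at a = 2: Pab(L + b)/(6LEI) = 27/EI
  relative rotation θ_0 = (3240 + 27)/EI = 3267/EI
A unit hogging moment at Y produces rotation L₁/(3EI) + L₂/(3EI) = 5.333/EI.
Compatibility: M_Y·(L₁+L₂)/(3EI) = θ_0, giving M_Y = 612.6 kN·m (hogging).

M_Y = 612.6 kN·m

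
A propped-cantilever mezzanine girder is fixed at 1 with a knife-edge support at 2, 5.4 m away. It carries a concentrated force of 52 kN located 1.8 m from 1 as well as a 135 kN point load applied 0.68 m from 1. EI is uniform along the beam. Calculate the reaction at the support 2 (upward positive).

R_2 = 10.78 kN

Take the reaction at 2 as the redundant and release it; the primary structure is a cantilever fixed at 1.
Deflection at 2 on the released cantilever, summing each load's contribution:
  point load 52 at a = 1.8: Pa²(3L − a)/(6EI) = 404.4/EI
  point load 135 at a = 0.68: Pa²(3L − a)/(6EI) = 161.5/EI
  δ_0 = 565.8/EI
Flexibility coefficient — unit upward force at 2: δ_{22} = L³/(3EI) = 52.49/EI.
Compatibility at 2: δ_0 − R_2·δ_{22} = 0, so R_2 = 565.8/52.49 = 10.78 kN.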